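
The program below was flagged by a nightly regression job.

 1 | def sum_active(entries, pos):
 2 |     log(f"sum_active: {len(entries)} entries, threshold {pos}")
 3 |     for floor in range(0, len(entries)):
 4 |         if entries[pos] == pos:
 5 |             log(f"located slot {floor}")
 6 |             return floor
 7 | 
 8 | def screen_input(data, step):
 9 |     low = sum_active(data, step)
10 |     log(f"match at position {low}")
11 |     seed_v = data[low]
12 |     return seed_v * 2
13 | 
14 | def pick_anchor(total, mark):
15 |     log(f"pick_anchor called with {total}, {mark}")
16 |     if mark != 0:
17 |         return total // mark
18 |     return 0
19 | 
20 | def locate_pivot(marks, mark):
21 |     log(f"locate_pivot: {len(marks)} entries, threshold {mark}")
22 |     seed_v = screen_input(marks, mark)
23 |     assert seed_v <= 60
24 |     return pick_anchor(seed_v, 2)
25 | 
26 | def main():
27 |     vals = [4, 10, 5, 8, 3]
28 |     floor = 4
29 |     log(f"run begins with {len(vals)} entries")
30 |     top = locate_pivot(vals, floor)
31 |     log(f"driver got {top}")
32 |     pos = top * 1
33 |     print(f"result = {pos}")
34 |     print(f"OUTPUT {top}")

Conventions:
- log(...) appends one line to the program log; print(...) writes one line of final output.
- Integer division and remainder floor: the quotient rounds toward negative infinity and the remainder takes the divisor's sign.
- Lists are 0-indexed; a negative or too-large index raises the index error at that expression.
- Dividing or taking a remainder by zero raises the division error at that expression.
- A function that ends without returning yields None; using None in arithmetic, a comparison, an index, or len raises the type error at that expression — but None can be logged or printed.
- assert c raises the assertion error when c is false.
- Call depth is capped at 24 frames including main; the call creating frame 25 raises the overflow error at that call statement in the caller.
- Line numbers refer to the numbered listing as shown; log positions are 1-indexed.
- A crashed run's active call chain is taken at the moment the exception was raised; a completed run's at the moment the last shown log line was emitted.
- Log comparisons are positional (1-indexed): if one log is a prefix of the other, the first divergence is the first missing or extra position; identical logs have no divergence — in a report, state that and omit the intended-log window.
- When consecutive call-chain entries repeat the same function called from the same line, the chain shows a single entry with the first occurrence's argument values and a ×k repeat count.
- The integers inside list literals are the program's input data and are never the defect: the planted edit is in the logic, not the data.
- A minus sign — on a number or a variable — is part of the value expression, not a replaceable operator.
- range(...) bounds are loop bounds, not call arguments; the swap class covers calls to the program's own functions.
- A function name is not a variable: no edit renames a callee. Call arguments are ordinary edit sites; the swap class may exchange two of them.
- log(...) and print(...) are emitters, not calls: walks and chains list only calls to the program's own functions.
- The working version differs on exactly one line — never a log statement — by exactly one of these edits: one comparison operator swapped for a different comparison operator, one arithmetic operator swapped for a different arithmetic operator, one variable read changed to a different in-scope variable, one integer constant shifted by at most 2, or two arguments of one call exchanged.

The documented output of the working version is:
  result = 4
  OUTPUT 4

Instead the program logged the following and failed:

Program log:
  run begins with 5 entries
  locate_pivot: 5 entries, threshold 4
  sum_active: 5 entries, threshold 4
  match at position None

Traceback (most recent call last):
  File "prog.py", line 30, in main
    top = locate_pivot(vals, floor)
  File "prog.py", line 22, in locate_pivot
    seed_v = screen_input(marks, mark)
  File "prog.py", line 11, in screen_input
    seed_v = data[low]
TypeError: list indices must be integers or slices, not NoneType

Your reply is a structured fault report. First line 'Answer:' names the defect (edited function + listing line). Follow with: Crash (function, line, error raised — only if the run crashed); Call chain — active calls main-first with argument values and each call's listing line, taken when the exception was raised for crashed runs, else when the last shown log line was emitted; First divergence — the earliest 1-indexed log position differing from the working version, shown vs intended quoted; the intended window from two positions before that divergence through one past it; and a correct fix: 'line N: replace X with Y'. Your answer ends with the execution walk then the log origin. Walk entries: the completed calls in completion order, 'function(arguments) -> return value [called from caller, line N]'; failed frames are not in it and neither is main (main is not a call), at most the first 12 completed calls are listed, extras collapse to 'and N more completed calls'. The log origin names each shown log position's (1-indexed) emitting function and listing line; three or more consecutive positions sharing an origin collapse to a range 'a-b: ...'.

Answer: the defect is in sum_active at line 4.
The tell: Log line 4 is where behavior first shows: 'match at position None' appears instead of 'located slot 0'.
Crash: screen_input, line 11, TypeError.
Call chain: main -> locate_pivot([4, 10, 5, 8, 3], 4) (called at line 30) -> screen_input([4, 10, 5, 8, 3], 4) (called at line 22).
First divergence: position 4 — shown 'match at position None', intended 'located slot 0'.
Intended log window:
  2: locate_pivot: 5 entries, threshold 4
  3: sum_active: 5 entries, threshold 4
  4: located slot 0
  5: match at position 0
Execution walk:
  sum_active([4, 10, 5, 8, 3], 4) -> None  [called from screen_input, line 9]
Origin of each log line:
  1: emitted by main (line 29)
  2: emitted by locate_pivot (line 21)
  3: emitted by sum_active (line 2)
  4: emitted by screen_input (line 10)
A correct fix: line 4: replace `entries[pos]` with `entries[floor]`.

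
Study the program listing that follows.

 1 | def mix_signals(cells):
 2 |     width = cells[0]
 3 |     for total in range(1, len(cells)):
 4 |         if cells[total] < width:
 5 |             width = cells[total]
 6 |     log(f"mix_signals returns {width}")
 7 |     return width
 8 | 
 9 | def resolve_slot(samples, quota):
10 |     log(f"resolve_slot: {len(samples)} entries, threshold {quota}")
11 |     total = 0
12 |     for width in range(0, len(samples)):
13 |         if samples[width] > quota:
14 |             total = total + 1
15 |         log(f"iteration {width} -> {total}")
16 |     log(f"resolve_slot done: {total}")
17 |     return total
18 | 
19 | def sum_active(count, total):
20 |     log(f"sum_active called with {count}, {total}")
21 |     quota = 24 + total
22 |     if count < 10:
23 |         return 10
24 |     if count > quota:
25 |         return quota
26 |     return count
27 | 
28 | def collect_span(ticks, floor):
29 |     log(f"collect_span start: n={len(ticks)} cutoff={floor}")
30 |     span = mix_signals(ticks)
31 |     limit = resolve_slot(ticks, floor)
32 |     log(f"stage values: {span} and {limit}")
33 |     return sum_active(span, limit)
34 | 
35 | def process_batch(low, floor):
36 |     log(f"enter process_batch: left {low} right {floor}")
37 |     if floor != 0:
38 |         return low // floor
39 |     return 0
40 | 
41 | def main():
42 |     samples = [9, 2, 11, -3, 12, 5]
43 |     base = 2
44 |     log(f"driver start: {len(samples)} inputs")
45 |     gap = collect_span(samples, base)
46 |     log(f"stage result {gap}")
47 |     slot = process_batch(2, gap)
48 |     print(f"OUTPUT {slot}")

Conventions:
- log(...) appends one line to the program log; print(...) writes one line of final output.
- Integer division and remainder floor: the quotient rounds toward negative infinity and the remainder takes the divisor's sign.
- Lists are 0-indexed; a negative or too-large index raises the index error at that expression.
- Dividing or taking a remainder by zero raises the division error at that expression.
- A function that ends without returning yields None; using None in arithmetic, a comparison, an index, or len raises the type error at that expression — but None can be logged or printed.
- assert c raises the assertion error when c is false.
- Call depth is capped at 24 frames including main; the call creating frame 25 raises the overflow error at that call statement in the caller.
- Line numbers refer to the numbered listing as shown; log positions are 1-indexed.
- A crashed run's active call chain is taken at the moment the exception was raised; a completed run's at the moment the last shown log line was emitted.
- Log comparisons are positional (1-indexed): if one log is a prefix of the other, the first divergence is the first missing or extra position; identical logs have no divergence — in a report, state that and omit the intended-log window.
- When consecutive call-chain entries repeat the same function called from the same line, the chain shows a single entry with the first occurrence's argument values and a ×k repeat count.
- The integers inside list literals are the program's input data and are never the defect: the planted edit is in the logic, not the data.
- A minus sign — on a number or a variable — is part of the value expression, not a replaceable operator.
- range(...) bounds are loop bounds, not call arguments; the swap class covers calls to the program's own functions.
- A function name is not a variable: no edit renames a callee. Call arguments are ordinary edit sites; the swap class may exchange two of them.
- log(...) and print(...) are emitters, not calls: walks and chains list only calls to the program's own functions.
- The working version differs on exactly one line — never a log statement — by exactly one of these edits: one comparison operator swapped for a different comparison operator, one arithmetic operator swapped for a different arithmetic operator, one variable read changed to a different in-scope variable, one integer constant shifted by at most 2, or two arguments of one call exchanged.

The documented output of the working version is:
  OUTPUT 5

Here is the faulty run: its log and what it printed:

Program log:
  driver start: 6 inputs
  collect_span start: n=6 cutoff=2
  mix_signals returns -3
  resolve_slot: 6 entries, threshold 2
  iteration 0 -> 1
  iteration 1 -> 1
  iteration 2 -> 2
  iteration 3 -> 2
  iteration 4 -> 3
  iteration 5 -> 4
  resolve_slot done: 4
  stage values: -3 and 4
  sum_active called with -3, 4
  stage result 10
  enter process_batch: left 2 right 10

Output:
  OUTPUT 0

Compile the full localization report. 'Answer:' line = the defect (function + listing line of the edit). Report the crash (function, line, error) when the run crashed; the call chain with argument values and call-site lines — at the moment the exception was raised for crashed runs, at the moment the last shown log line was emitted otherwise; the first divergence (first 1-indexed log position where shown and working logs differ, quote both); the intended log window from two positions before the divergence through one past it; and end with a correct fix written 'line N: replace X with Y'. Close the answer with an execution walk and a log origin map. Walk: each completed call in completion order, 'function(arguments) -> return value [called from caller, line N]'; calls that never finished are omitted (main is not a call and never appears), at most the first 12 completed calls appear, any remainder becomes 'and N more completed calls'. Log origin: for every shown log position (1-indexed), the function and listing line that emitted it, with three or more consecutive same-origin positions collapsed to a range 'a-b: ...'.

Answer: the defect is in main at line 47.
Key observation: The earliest visible damage is log position 15 — 'enter process_batch: left 2 right 10' rather than the intended 'enter process_batch: left 10 right 2'.
Call chain: main -> process_batch(2, 10) (called at line 47).
First divergence: position 15; shown 'enter process_batch: left 2 right 10' vs intended 'enter process_batch: left 10 right 2'.
Intended log window:
  13: sum_active called with -3, 4
  14: stage result 10
  15: enter process_batch: left 10 right 2
Execution walk:
  mix_signals([9, 2, 11, -3, 12, 5]) -> -3  [called from collect_span, line 30]
  resolve_slot([9, 2, 11, -3, 12, 5], 2) -> 4  [called from collect_span, line 31]
  sum_active(-3, 4) -> 10  [called from collect_span, line 33]
  collect_span([9, 2, 11, -3, 12, 5], 2) -> 10  [called from main, line 45]
  process_batch(2, 10) -> 0  [called from main, line 47]
Log origins:
  1: emitted by main (line 44)
  2: emitted by collect_span (line 29)
  3: emitted by mix_signals (line 6)
  4: emitted by resolve_slot (line 10)
  5-10: emitted by resolve_slot (line 15)
  11: emitted by resolve_slot (line 16)
  12: emitted by collect_span (line 32)
  13: emitted by sum_active (line 20)
  14: emitted by main (line 46)
  15: emitted by process_batch (line 36)
A correct fix: line 47: replace `process_batch(2, gap)` with `process_batch(gap, 2)`.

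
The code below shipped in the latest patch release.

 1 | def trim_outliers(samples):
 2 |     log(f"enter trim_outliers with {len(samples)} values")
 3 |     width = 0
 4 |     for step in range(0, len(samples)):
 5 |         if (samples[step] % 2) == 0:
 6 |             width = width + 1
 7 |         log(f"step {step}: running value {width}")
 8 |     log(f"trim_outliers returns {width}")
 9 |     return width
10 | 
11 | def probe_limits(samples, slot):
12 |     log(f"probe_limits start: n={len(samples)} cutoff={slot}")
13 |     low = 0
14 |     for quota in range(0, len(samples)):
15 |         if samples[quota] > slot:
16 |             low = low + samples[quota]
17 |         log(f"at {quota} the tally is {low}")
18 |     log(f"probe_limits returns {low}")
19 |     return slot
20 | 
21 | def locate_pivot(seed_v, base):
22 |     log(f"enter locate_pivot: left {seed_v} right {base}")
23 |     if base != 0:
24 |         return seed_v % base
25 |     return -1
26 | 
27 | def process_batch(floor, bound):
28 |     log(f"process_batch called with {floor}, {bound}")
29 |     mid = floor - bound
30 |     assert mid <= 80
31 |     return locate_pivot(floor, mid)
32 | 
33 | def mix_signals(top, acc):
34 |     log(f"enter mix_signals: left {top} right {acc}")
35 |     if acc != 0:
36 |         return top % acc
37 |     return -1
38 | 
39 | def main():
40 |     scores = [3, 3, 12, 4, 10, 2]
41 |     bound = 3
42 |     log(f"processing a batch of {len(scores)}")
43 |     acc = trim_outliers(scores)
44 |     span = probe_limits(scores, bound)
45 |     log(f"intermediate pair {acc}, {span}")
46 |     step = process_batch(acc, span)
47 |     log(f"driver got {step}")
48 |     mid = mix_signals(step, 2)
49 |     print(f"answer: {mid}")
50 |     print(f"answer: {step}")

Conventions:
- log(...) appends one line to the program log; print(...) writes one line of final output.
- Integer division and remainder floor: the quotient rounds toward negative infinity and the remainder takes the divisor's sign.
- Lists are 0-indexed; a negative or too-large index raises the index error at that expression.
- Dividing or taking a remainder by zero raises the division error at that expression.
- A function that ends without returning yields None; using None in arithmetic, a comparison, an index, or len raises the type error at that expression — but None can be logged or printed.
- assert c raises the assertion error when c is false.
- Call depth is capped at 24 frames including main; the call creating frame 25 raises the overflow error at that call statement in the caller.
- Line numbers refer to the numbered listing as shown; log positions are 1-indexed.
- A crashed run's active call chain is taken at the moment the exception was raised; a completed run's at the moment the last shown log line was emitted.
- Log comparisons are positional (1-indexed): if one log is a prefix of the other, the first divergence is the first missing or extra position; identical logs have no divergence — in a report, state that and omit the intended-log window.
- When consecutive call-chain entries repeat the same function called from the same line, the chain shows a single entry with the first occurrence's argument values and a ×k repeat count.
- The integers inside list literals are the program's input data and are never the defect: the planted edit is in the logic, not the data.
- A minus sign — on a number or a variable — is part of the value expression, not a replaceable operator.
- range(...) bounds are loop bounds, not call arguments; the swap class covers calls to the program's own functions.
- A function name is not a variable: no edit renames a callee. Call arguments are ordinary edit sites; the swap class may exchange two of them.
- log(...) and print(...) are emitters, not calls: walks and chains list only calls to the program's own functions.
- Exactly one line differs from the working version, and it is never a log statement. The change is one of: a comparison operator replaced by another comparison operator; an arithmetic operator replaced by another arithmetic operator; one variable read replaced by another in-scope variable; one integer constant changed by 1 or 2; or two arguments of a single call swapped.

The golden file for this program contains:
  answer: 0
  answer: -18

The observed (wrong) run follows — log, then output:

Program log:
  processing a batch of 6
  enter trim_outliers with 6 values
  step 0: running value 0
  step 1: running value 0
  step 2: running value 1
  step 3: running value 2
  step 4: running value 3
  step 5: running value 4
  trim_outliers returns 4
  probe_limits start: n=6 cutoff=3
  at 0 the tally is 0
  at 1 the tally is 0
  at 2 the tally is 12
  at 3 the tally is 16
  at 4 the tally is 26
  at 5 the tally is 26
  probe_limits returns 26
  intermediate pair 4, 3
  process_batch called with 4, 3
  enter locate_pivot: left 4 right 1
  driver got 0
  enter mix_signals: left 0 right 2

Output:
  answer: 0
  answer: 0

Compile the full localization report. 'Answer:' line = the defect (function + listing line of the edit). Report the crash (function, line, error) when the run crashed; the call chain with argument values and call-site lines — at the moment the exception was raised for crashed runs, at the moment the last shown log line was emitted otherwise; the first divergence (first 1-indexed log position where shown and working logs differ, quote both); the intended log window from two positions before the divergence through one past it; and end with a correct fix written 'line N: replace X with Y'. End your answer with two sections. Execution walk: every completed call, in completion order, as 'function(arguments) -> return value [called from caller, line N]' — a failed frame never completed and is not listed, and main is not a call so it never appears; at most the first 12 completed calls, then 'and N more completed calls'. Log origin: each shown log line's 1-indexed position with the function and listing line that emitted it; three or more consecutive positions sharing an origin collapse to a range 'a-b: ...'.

Answer: the defect is in probe_limits at line 19.
The tell: At log position 18 the runs split — shown 'intermediate pair 4, 3', but the working version logs 'intermediate pair 4, 26'.
Call chain: main -> mix_signals(0, 2) (called at line 48).
First divergence: position 18 — the shown line 'intermediate pair 4, 3' should read 'intermediate pair 4, 26'.
Intended log window:
  16: at 5 the tally is 26
  17: probe_limits returns 26
  18: intermediate pair 4, 26
  19: process_batch called with 4, 26
Execution walk:
  trim_outliers([3, 3, 12, 4, 10, 2]) -> 4  [called from main, line 43]
  probe_limits([3, 3, 12, 4, 10, 2], 3) -> 3  [called from main, line 44]
  locate_pivot(4, 1) -> 0  [called from process_batch, line 31]
  process_batch(4, 3) -> 0  [called from main, line 46]
  mix_signals(0, 2) -> 0  [called from main, line 48]
Log origins:
  1: emitted by main (line 42)
  2: emitted by trim_outliers (line 2)
  3-8: emitted by trim_outliers (line 7)
  9: emitted by trim_outliers (line 8)
  10: emitted by probe_limits (line 12)
  11-16: emitted by probe_limits (line 17)
  17: emitted by probe_limits (line 18)
  18: emitted by main (line 45)
  19: emitted by process_batch (line 28)
  20: emitted by locate_pivot (line 22)
  21: emitted by main (line 47)
  22: emitted by mix_signals (line 34)
A correct fix: line 19: replace `slot` with `low`.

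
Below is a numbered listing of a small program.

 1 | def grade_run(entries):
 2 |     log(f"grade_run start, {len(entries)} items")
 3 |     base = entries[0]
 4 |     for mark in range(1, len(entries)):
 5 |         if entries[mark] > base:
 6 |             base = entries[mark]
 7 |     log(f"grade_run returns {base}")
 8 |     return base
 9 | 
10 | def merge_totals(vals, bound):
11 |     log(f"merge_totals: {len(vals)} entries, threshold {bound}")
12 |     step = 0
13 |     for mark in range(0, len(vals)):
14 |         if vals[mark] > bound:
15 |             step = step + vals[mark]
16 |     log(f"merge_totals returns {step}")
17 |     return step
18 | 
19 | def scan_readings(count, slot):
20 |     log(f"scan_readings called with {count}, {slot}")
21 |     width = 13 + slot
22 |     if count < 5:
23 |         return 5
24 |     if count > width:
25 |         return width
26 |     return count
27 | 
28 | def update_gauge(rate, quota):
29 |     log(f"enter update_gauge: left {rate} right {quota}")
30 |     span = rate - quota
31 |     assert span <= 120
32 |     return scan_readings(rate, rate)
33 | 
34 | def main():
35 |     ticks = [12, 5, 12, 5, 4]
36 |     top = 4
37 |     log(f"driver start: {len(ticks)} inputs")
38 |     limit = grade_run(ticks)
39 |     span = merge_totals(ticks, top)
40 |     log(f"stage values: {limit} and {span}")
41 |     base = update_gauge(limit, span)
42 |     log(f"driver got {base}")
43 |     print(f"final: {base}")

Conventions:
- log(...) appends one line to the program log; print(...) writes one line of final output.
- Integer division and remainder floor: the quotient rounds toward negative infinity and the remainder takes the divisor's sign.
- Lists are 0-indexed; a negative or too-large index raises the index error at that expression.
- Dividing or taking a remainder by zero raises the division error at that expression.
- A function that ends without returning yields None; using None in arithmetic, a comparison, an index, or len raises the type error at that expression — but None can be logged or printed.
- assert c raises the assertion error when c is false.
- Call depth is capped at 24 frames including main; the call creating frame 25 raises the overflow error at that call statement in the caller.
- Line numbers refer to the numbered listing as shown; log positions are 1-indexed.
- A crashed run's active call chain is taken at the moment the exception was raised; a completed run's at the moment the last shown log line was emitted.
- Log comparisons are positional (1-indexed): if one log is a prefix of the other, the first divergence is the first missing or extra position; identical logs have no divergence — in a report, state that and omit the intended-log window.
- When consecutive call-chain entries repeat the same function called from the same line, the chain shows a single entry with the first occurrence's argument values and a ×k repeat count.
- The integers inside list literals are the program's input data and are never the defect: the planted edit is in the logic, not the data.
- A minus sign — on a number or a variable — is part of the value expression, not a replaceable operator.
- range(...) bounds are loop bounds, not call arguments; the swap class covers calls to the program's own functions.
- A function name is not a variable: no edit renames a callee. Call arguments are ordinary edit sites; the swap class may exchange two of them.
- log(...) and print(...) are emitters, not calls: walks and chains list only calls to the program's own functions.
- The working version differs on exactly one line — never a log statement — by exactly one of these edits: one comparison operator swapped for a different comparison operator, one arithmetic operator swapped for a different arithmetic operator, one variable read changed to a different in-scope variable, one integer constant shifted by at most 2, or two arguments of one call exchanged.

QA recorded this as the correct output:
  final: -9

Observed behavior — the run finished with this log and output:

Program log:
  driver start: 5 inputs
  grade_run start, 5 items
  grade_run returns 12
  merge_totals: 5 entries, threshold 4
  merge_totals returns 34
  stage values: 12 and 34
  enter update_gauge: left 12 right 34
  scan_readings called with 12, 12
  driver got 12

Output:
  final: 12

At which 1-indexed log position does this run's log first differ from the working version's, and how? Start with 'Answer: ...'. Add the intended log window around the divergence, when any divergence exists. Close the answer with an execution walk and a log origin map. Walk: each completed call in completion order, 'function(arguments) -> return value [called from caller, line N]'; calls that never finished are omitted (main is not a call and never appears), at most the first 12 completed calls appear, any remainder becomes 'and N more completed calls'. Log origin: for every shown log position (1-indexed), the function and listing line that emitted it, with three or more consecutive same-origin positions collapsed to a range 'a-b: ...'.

Answer: position 8; shown 'scan_readings called with 12, 12' vs intended 'scan_readings called with 12, -22'.
Intended log window:
  6: stage values: 12 and 34
  7: enter update_gauge: left 12 right 34
  8: scan_readings called with 12, -22
  9: driver got -9
Execution walk:
  grade_run([12, 5, 12, 5, 4]) -> 12  [called from main, line 38]
  merge_totals([12, 5, 12, 5, 4], 4) -> 34  [called from main, line 39]
  scan_readings(12, 12) -> 12  [called from update_gauge, line 32]
  update_gauge(12, 34) -> 12  [called from main, line 41]
Log origins:
  1: emitted by main (line 37)
  2: emitted by grade_run (line 2)
  3: emitted by grade_run (line 7)
  4: emitted by merge_totals (line 11)
  5: emitted by merge_totals (line 16)
  6: emitted by main (line 40)
  7: emitted by update_gauge (line 29)
  8: emitted by scan_readings (line 20)
  9: emitted by main (line 42)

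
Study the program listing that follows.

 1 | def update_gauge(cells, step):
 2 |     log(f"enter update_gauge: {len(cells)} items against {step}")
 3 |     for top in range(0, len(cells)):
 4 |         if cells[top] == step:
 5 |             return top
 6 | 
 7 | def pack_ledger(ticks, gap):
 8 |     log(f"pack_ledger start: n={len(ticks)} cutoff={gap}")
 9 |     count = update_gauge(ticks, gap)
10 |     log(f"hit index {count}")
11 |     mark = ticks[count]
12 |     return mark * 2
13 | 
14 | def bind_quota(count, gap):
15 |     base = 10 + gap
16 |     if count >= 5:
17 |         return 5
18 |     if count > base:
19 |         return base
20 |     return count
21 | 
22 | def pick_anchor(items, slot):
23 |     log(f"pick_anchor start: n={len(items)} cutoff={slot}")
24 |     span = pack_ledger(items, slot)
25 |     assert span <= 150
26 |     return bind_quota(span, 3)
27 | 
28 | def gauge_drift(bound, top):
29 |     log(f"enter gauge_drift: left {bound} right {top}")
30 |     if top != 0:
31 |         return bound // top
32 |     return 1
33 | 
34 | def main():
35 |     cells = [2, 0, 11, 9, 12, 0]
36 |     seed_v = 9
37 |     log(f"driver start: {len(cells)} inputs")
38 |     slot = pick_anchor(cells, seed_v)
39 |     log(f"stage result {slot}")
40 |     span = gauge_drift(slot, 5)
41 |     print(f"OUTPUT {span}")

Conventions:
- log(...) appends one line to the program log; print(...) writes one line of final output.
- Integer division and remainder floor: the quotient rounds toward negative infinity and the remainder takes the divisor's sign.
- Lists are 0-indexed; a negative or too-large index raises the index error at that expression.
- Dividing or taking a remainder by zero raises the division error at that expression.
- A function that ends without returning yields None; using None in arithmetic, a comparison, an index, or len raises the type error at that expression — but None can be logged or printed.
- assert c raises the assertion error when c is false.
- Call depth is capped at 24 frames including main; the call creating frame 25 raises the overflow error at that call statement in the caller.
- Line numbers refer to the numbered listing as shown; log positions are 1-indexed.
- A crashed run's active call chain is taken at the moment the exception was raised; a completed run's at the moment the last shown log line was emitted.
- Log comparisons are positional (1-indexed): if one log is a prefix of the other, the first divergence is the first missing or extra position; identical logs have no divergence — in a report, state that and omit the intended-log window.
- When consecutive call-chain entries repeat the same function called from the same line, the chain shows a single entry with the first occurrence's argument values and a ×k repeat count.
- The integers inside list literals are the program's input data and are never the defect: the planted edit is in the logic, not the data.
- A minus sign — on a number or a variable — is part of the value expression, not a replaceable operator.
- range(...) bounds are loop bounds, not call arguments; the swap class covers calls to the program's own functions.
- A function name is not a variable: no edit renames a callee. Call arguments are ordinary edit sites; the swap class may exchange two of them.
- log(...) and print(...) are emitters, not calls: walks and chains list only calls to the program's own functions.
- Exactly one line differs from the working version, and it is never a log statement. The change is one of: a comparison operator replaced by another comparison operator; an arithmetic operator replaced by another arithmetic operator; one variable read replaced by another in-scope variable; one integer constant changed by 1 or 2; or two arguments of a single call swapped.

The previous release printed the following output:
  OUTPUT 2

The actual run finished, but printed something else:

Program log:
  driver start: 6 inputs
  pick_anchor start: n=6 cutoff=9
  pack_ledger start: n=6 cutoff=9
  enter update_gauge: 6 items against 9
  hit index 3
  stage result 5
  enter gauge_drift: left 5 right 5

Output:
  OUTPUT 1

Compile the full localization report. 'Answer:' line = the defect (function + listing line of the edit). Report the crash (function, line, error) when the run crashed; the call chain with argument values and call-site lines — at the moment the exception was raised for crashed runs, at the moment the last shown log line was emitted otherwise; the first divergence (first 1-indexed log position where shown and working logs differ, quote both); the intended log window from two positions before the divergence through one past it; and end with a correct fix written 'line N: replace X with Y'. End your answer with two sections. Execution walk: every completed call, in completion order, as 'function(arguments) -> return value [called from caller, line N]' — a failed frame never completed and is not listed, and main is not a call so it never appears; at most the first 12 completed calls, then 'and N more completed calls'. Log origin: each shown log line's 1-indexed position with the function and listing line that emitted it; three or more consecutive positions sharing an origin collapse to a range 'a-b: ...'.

Answer: the defect is in bind_quota at line 16.
Key fact: Everything matches until log position 6, which reads 'stage result 5' in place of 'stage result 13'.
Call chain: main -> gauge_drift(5, 5) (called at line 40).
First divergence: position 6 — shown 'stage result 5', intended 'stage result 13'.
Intended log window:
  4: enter update_gauge: 6 items against 9
  5: hit index 3
  6: stage result 13
  7: enter gauge_drift: left 13 right 5
Execution walk:
  update_gauge([2, 0, 11, 9, 12, 0], 9) -> 3  [called from pack_ledger, line 9]
  pack_ledger([2, 0, 11, 9, 12, 0], 9) -> 18  [called from pick_anchor, line 24]
  bind_quota(18, 3) -> 5  [called from pick_anchor, line 26]
  pick_anchor([2, 0, 11, 9, 12, 0], 9) -> 5  [called from main, line 38]
  gauge_drift(5, 5) -> 1  [called from main, line 40]
Log origins:
  1: emitted by main (line 37)
  2: emitted by pick_anchor (line 23)
  3: emitted by pack_ledger (line 8)
  4: emitted by update_gauge (line 2)
  5: emitted by pack_ledger (line 10)
  6: emitted by main (line 39)
  7: emitted by gauge_drift (line 29)
A correct fix: line 16: replace `>=` with `<`.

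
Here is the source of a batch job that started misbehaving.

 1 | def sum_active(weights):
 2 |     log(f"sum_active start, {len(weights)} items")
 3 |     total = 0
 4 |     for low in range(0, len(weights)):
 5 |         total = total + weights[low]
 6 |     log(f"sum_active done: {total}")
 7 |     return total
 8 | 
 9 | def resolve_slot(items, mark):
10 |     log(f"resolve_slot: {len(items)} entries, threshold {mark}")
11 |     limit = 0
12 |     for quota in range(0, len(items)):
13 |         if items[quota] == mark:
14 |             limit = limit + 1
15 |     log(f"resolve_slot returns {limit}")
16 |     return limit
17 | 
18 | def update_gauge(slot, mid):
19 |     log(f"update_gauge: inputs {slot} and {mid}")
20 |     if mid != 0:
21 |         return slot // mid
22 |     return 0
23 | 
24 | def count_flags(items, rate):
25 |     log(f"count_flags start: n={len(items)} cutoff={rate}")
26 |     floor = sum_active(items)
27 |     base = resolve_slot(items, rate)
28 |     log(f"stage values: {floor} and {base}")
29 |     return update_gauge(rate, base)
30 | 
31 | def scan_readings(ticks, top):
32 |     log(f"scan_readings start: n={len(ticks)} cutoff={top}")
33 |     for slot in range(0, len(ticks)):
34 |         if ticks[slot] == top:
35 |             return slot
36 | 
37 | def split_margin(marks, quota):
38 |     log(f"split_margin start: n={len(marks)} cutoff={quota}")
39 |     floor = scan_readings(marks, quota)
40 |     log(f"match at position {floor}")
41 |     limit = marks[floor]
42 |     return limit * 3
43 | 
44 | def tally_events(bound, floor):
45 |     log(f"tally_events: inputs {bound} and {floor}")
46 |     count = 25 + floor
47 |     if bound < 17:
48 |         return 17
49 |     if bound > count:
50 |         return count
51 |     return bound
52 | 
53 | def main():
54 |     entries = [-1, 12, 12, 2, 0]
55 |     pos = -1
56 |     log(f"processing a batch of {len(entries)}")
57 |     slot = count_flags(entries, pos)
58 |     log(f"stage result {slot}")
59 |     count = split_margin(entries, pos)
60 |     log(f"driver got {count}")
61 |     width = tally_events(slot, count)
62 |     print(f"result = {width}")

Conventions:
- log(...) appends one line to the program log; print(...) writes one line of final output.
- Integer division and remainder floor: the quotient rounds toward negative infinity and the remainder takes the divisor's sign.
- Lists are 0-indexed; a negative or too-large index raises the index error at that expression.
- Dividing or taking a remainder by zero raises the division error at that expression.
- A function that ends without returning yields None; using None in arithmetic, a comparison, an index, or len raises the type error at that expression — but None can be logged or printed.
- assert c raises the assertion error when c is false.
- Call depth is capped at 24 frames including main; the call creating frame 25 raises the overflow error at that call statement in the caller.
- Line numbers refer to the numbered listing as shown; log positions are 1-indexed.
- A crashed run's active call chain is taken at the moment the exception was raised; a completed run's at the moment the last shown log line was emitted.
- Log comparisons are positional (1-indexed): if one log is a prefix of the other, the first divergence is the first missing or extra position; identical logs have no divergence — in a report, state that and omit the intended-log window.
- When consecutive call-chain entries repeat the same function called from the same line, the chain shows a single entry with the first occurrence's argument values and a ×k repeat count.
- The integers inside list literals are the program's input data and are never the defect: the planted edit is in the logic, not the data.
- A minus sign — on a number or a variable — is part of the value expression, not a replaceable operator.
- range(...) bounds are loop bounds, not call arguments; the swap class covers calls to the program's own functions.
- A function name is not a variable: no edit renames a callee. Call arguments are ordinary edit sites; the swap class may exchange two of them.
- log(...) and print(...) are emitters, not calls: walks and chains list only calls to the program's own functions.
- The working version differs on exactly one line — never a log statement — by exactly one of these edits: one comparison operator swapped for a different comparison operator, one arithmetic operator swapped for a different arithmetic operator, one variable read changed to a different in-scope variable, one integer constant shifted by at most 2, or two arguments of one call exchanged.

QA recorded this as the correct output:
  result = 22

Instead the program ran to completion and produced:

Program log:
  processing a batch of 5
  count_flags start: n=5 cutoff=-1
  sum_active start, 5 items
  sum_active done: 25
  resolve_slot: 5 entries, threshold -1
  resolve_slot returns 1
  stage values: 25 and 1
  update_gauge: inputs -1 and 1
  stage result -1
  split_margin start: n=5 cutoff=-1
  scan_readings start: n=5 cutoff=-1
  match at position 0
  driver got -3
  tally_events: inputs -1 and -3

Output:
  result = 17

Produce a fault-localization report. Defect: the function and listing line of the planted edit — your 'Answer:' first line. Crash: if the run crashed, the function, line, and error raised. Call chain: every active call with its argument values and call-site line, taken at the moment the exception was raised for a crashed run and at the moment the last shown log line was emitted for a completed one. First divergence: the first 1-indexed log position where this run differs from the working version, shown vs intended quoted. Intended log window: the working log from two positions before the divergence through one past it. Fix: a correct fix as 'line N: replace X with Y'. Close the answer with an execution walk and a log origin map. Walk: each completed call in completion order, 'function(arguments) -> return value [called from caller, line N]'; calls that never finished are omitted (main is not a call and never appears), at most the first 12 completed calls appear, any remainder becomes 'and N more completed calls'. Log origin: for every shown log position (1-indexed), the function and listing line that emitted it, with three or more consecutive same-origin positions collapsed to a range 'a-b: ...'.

Answer: the defect is in count_flags at line 29.
The tell: At log position 8 the runs split — shown 'update_gauge: inputs -1 and 1', but the working version logs 'update_gauge: inputs 25 and 1'.
Call chain: main -> tally_events(-1, -3) (called at line 61).
First divergence: position 8; shown 'update_gauge: inputs -1 and 1' vs intended 'update_gauge: inputs 25 and 1'.
Intended log window:
  6: resolve_slot returns 1
  7: stage values: 25 and 1
  8: update_gauge: inputs 25 and 1
  9: stage result 25
Execution walk:
  sum_active([-1, 12, 12, 2, 0]) -> 25  [called from count_flags, line 26]
  resolve_slot([-1, 12, 12, 2, 0], -1) -> 1  [called from count_flags, line 27]
  update_gauge(-1, 1) -> -1  [called from count_flags, line 29]
  count_flags([-1, 12, 12, 2, 0], -1) -> -1  [called from main, line 57]
  scan_readings([-1, 12, 12, 2, 0], -1) -> 0  [called from split_margin, line 39]
  split_margin([-1, 12, 12, 2, 0], -1) -> -3  [called from main, line 59]
  tally_events(-1, -3) -> 17  [called from main, line 61]
Log origin:
  1: logged in main at line 56
  2: logged in count_flags at line 25
  3: logged in sum_active at line 2
  4: logged in sum_active at line 6
  5: logged in resolve_slot at line 10
  6: logged in resolve_slot at line 15
  7: logged in count_flags at line 28
  8: logged in update_gauge at line 19
  9: logged in main at line 58
  10: logged in split_margin at line 38
  11: logged in scan_readings at line 32
  12: logged in split_margin at line 40
  13: logged in main at line 60
  14: logged in tally_events at line 45
A correct fix: line 29: replace `rate` with `floor`.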